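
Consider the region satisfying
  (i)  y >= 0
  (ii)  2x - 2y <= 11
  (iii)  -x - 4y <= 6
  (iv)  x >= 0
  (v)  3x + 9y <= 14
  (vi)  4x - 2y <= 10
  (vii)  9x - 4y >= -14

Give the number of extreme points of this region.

Of the 21 pairwise boundary intersections, those satisfying every inequality are:
  (0, 0)
  (5/2, 0)
  (0, 14/9)
  (59/21, 13/21)

4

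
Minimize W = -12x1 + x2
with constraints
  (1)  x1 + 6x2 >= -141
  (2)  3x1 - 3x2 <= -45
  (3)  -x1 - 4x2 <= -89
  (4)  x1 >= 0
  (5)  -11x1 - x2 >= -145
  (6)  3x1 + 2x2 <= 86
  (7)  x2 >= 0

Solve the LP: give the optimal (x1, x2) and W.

The binding constraints are 3x1 - 3x2 = -45 and -11x1 - x2 = -145.
Solving simultaneously gives x1 = 65/6, x2 = 155/6.

x1 = 65/6, x2 = 155/6, minimum W = -625/6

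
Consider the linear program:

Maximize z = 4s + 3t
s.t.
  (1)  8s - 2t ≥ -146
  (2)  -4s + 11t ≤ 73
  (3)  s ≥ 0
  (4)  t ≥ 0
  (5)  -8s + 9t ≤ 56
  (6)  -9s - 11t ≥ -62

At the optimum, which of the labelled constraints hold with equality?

(4) and (6)

Feasible corners and z = 4s + 3t:
  (0, 0) → z = 0
  (0, 62/11) → z = 186/11
  (62/9, 0) → z = 248/9

The maximum is at (62/9, 0). Substituting into each constraint, equality holds for (4) and (6); the remaining constraints have slack.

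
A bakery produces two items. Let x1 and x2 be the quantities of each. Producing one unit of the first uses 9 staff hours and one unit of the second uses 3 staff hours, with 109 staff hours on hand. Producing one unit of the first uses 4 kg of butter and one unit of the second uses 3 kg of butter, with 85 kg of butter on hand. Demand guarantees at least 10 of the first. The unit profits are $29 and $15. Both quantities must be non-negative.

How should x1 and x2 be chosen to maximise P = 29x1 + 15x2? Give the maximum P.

Feasible corners and P = 29x1 + 15x2:
  (109/9, 0) → P = 3161/9
  (10, 0) → P = 290
  (10, 19/3) → P = 385

The binding constraints are 9x1 + 3x2 = 109 and x1 = 10.
Solving simultaneously gives x1 = 10, x2 = 19/3.

x1 = 10, x2 = 19/3, maximum P = 385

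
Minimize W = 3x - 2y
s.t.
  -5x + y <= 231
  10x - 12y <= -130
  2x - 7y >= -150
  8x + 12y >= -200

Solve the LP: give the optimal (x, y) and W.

x = -40, y = 10, minimum W = -140

Extreme points and W = 3x - 2y:
  (445/23, 620/23) → W = 95/23
  (-55/3, -40/9) → W = -415/9
  (-40, 10) → W = -140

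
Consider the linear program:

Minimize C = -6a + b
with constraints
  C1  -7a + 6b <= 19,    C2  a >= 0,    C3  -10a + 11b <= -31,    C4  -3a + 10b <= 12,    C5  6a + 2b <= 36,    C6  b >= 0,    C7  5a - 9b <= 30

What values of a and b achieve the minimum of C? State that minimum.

a = 6, b = 0, minimum C = -36

Corner points and C = -6a + b:
  (229/43, 87/43) → C = -1287/43
  (31/10, 0) → C = -93/5
  (6, 0) → C = -36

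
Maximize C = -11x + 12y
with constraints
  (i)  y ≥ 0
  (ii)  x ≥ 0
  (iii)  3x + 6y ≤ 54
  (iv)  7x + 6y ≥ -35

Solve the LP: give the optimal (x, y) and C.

x = 0, y = 9, maximum C = 108

Feasible corners and C = -11x + 12y:
  (0, 0) → C = 0
  (18, 0) → C = -198
  (0, 9) → C = 108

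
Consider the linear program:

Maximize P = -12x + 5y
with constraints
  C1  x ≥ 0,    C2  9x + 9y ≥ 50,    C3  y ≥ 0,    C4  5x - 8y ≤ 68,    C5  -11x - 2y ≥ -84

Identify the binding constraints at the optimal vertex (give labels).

C1 and C5

Vertices and P = -12x + 5y:
  (0, 50/9) → P = 250/9
  (0, 42) → P = 210
  (50/9, 0) → P = -200/3
  (84/11, 0) → P = -1008/11

The maximum is at (0, 42). Substituting into each constraint, equality holds for C1 and C5; the remaining constraints have slack.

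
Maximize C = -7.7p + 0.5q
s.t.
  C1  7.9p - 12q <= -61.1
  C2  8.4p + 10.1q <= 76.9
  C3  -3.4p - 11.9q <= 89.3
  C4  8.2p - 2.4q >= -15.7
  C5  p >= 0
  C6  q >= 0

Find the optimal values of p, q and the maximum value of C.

p = 0, q = 157/24, maximum C = 157/48

The optimum lies where 8.2p - 2.4q = -15.7 and p = 0.
Solving simultaneously gives p = 0, q = 157/24.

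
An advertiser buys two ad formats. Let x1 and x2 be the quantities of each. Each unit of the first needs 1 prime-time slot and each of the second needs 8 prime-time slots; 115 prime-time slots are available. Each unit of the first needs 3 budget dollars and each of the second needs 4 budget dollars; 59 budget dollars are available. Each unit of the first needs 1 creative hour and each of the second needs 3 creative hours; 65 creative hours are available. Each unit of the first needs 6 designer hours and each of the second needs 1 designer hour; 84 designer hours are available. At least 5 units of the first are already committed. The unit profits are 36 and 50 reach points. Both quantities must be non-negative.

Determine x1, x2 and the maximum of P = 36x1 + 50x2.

x1 = 5, x2 = 11, maximum P = 730

Feasible corners and P = 36x1 + 50x2:
  (14, 0) → P = 504
  (5, 0) → P = 180
  (277/21, 34/7) → P = 5024/7
  (5, 11) → P = 730

The binding constraints are 3x1 + 4x2 = 59 and x1 = 5.
Solving simultaneously gives x1 = 5, x2 = 11.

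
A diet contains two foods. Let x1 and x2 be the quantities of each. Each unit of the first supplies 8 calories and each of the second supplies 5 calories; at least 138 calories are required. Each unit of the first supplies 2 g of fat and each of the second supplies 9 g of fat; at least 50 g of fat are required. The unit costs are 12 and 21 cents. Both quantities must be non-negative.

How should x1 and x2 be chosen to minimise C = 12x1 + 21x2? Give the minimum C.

x1 = 16, x2 = 2, minimum C = 234

Vertices and C = 12x1 + 21x2:
  (0, 138/5) → C = 2898/5
  (25, 0) → C = 300
  (16, 2) → C = 234
The feasible region is unbounded (it extends along (0, 1), (1, 0)), but C strictly increases along every unbounded feasible direction, so there is no improving ray and the minimum is attained at a vertex.

The optimum lies where 8x1 + 5x2 = 138 and 2x1 + 9x2 = 50.
Solving simultaneously gives x1 = 16, x2 = 2.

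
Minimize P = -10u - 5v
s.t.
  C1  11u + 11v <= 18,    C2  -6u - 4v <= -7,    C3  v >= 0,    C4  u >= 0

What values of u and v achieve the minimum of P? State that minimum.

u = 18/11, v = 0, minimum P = -180/11

Extreme points and P = -10u - 5v:
  (5/22, 31/22) → P = -205/22
  (18/11, 0) → P = -180/11
  (7/6, 0) → P = -35/3

At the optimal vertex, 11u + 11v = 18 and v = 0.
Solving simultaneously gives u = 18/11, v = 0.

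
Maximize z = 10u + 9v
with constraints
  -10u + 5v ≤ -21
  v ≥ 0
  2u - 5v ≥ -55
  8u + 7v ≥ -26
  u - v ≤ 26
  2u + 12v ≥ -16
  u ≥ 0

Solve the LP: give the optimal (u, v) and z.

Extreme points and z = 10u + 9v:
  (21/10, 0) → z = 21
  (19/2, 74/5) → z = 1141/5
  (26, 0) → z = 260
  (185/3, 107/3) → z = 2813/3

The binding constraints are 2u - 5v = -55 and u - v = 26.
Solving simultaneously gives u = 185/3, v = 107/3.

u = 185/3, v = 107/3, maximum z = 2813/3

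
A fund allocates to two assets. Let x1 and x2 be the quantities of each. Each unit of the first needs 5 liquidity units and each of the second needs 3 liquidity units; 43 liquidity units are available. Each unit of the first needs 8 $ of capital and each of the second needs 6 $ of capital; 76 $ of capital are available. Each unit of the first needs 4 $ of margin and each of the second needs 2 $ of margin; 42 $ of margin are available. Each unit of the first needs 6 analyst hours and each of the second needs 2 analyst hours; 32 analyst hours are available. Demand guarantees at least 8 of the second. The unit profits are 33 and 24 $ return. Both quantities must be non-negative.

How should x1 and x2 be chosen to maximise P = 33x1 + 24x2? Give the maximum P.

x1 = 2, x2 = 10, maximum P = 306

Extreme points and P = 33x1 + 24x2:
  (0, 38/3) → P = 304
  (0, 8) → P = 192
  (2, 10) → P = 306
  (8/3, 8) → P = 280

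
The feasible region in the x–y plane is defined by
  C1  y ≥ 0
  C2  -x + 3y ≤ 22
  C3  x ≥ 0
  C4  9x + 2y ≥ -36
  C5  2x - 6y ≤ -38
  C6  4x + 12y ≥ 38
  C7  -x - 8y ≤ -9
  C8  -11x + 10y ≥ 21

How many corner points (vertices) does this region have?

4

Pairwise boundary intersections that survive every other constraint:
  (0, 22/3)
  (157/23, 221/23)
  (0, 19/3)
  (127/23, 188/23)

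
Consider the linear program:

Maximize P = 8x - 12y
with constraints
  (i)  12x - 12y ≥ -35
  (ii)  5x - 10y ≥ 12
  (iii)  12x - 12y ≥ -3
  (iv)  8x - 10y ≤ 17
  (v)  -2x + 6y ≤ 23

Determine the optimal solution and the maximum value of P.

x = -39/4, y = -19/2, maximum P = 36

Corner points and P = 8x - 12y:
  (-29/10, -53/20) → P = 43/5
  (5/3, -11/30) → P = 266/15
  (-39/4, -19/2) → P = 36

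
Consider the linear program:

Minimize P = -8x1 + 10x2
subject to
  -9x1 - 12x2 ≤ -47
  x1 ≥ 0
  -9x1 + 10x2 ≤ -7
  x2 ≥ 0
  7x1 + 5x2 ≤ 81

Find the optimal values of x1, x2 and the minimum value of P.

x1 = 81/7, x2 = 0, minimum P = -648/7

Vertices and P = -8x1 + 10x2:
  (277/99, 20/11) → P = -416/99
  (47/9, 0) → P = -376/9
  (169/23, 136/23) → P = 8/23
  (81/7, 0) → P = -648/7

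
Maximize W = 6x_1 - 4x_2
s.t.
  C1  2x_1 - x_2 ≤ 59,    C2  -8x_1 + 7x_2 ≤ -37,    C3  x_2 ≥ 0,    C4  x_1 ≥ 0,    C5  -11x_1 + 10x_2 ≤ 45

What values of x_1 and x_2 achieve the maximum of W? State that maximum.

Vertices and W = 6x_1 - 4x_2:
  (188/3, 199/3) → W = 332/3
  (59/2, 0) → W = 177
  (37/8, 0) → W = 111/4

At the optimal vertex, 2x_1 - x_2 = 59 and x_2 = 0.
Solving simultaneously gives x_1 = 59/2, x_2 = 0.

x_1 = 59/2, x_2 = 0, maximum W = 177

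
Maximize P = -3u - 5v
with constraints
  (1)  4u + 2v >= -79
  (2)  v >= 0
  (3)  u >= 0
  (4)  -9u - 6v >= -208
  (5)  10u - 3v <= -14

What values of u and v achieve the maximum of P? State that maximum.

u = 0, v = 14/3, maximum P = -70/3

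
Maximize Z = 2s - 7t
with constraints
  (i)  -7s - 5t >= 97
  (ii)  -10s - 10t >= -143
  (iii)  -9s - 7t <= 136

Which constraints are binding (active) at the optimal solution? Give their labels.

(i) and (iii)

Vertices and Z = 2s - 7t:
  (-337/4, 1971/20) → Z = -17167/20
  (1/4, -79/4) → Z = 555/4
  (-2361/20, 2647/20) → Z = -23251/20

The maximum is at (1/4, -79/4). Substituting into each constraint, equality holds for (i) and (iii); the remaining constraints have slack.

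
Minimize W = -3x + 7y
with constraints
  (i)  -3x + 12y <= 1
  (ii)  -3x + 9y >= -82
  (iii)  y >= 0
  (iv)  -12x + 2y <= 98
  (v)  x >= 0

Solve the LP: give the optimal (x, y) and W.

x = 331/3, y = 83/3, minimum W = -412/3

At the optimal vertex, -3x + 12y = 1 and -3x + 9y = -82.
Solving simultaneously gives x = 331/3, y = 83/3.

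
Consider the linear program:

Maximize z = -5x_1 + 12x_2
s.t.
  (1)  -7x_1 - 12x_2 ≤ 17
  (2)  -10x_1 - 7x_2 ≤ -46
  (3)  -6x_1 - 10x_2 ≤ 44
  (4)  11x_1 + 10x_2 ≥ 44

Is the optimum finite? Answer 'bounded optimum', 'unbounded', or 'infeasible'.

unbounded

From the feasible point (349/31, -495/62), moving in the direction (-7, 10) keeps every constraint satisfied while z increases without bound.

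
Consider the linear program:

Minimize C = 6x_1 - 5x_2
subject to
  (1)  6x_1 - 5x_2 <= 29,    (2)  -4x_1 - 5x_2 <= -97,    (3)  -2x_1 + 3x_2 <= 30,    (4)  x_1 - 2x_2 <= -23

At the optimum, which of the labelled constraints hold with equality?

(3) and (4)

Feasible corners and C = 6x_1 - 5x_2:
  (237/8, 119/4) → C = 29
  (173/7, 167/7) → C = 29
  (9, 16) → C = -26

The minimum is at (9, 16). Substituting into each constraint, equality holds for (3) and (4); the remaining constraints have slack.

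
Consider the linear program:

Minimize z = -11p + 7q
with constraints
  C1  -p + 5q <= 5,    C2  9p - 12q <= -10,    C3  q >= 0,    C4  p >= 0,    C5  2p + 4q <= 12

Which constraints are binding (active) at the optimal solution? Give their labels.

Corner points and z = -11p + 7q:
  (10/33, 35/33) → z = 45/11
  (0, 1) → z = 7
  (0, 5/6) → z = 35/6

The minimum is at (10/33, 35/33). Substituting into each constraint, equality holds for C1 and C2; the remaining constraints have slack.

C1 and C2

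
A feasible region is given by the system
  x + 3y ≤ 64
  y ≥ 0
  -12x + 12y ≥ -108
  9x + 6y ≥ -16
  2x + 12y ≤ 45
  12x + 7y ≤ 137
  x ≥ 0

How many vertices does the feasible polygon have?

5

Intersecting each pair of boundary lines and keeping only the points that satisfy every inequality leaves:
  (9, 0)
  (0, 0)
  (200/19, 29/19)
  (1329/130, 133/65)
  (0, 15/4)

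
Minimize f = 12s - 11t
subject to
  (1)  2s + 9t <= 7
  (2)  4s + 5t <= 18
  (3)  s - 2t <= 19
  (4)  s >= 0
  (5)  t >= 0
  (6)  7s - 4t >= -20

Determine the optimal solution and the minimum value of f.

s = 0, t = 7/9, minimum f = -77/9

Vertices and f = 12s - 11t:
  (0, 7/9) → f = -77/9
  (7/2, 0) → f = 42
  (0, 0) → f = 0

The optimum lies where 2s + 9t = 7 and s = 0.
Solving simultaneously gives s = 0, t = 7/9.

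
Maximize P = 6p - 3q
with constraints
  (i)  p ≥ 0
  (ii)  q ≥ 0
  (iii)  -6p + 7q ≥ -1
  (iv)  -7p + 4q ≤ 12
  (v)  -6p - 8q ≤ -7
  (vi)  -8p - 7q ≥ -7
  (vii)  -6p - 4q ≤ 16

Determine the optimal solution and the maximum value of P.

p = 7/22, q = 7/11, maximum P = 0

At the optimal vertex, -6p - 8q = -7 and -8p - 7q = -7.
Solving simultaneously gives p = 7/22, q = 7/11.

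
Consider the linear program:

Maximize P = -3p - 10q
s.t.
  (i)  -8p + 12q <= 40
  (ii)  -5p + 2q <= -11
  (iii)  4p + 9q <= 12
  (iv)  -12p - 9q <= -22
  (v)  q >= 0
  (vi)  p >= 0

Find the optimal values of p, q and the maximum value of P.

Corner points and P = -3p - 10q:
  (123/53, 16/53) → P = -529/53
  (11/5, 0) → P = -33/5
  (3, 0) → P = -9

The optimum lies where -5p + 2q = -11 and q = 0.
Solving simultaneously gives p = 11/5, q = 0.

p = 11/5, q = 0, maximum P = -33/5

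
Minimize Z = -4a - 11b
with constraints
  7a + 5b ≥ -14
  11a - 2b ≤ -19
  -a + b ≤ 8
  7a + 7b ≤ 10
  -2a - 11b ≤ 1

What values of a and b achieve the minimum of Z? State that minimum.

a = -23/7, b = 33/7, minimum Z = -271/7

Corner points and Z = -4a - 11b:
  (-9/2, 7/2) → Z = -41/2
  (-149/67, 21/67) → Z = 365/67
  (-113/91, 243/91) → Z = -2221/91
  (-211/125, 27/125) → Z = 547/125
  (-23/7, 33/7) → Z = -271/7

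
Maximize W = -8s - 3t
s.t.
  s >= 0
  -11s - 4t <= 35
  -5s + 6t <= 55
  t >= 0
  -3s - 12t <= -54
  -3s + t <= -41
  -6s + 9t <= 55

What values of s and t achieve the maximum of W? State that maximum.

The feasible region is unbounded (it extends along (3, 2), (1, 0)), but W strictly decreases along every unbounded feasible direction, so there is no improving ray and the maximum is attained at a vertex.

The optimum lies where -3s - 12t = -54 and -3s + t = -41.
Solving simultaneously gives s = 14, t = 1.

s = 14, t = 1, maximum W = -115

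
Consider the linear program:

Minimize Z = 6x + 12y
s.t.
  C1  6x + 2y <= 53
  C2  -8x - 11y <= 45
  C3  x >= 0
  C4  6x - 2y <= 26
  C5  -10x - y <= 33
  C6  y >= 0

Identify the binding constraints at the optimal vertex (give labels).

C3 and C6

Vertices and Z = 6x + 12y:
  (0, 53/2) → Z = 318
  (79/12, 27/4) → Z = 241/2
  (0, 0) → Z = 0
  (13/3, 0) → Z = 26

The minimum is at (0, 0). Substituting into each constraint, equality holds for C3 and C6; the remaining constraints have slack.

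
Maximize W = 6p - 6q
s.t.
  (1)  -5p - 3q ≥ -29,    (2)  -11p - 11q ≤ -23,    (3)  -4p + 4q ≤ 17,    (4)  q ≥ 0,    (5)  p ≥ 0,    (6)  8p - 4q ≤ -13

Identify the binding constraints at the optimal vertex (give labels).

(5) and (6)

Vertices and W = 6p - 6q:
  (0, 17/4) → W = -51/2
  (1, 21/4) → W = -51/2
  (0, 13/4) → W = -39/2

The maximum is at (0, 13/4). Substituting into each constraint, equality holds for (5) and (6); the remaining constraints have slack.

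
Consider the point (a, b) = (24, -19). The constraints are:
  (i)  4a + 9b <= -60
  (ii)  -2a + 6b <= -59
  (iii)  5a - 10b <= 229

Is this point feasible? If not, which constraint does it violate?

Constraint (iii): 5a - 10b = 310, which is not ≤ 229. All other constraints are satisfied.

not feasible — violates (iii)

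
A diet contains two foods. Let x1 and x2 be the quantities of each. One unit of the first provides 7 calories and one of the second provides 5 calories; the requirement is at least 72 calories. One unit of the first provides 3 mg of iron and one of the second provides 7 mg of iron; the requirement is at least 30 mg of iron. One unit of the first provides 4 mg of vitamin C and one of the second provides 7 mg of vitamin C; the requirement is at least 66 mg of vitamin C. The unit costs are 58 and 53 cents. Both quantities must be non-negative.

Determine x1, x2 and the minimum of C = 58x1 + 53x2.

x1 = 6, x2 = 6, minimum C = 666

The feasible region is unbounded (it extends along (0, 1), (1, 0)), but C strictly increases along every unbounded feasible direction, so there is no improving ray and the minimum is attained at a vertex.

At the optimal vertex, 7x1 + 5x2 = 72 and 4x1 + 7x2 = 66.
Solving simultaneously gives x1 = 6, x2 = 6.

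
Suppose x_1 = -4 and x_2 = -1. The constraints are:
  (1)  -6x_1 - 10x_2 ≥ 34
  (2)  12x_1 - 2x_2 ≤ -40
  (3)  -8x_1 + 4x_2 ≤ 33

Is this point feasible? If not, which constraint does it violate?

feasible

(1): 34 ≥ 34 ✓
(2): -46 ≤ -40 ✓
(3): 28 ≤ 33 ✓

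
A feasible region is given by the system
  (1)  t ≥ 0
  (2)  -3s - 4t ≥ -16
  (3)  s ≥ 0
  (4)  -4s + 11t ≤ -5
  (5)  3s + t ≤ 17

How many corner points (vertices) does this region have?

Pairwise boundary intersections that survive every other constraint:
  (16/3, 0)
  (5/4, 0)
  (4, 1)

3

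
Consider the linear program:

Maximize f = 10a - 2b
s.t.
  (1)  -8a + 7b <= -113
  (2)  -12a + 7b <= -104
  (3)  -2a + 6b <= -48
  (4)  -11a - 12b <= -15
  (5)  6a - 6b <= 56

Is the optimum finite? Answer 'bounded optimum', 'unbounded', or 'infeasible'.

infeasible

The boundaries -8a + 7b = -113 and -2a + 6b = -48 meet at (171/17, -79/17), but that point violates 6a - 6b ≤ 56. Every candidate vertex is excluded by some other constraint, so the feasible region is empty.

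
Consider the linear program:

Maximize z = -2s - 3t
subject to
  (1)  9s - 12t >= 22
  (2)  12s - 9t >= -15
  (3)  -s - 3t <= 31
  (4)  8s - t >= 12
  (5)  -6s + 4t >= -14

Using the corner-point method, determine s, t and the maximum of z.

s = 17/13, t = -20/13, maximum z = 2

Feasible corners and z = -2s - 3t:
  (122/87, -68/87) → z = -40/87
  (20/9, -1/6) → z = -71/18
  (17/13, -20/13) → z = 2

The binding constraints are 8s - t = 12 and -6s + 4t = -14.
Solving simultaneously gives s = 17/13, t = -20/13.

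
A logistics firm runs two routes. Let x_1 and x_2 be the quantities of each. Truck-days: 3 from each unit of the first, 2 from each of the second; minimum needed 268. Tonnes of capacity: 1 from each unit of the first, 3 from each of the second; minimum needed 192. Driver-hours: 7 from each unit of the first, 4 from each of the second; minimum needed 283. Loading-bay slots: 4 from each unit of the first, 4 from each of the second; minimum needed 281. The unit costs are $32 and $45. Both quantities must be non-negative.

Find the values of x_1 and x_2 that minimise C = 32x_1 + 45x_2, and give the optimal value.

Vertices and C = 32x_1 + 45x_2:
  (0, 134) → C = 6030
  (192, 0) → C = 6144
  (60, 44) → C = 3900
The feasible region is unbounded (it extends along (0, 1), (1, 0)), but C strictly increases along every unbounded feasible direction, so there is no improving ray and the minimum is attained at a vertex.

The optimum lies where 3x_1 + 2x_2 = 268 and x_1 + 3x_2 = 192.
Solving simultaneously gives x_1 = 60, x_2 = 44.

x_1 = 60, x_2 = 44, minimum C = 3900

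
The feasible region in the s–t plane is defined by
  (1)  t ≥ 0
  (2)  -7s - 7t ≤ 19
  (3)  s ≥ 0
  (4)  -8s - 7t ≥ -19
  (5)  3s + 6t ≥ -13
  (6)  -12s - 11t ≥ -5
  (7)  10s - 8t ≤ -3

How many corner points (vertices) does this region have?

Intersecting each pair of boundary lines and keeping only the points that satisfy every inequality leaves:
  (0, 5/11)
  (0, 3/8)
  (7/206, 43/103)

3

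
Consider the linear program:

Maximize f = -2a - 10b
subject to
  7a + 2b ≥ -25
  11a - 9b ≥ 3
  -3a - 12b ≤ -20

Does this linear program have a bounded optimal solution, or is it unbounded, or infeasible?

unbounded

From the feasible point (72/53, 211/159), moving in the direction (12, -3) keeps every constraint satisfied while f increases without bound.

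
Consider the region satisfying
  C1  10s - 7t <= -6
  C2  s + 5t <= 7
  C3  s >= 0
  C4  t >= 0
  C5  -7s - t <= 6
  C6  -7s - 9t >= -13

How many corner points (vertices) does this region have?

4

Intersecting each pair of boundary lines and keeping only the points that satisfy every inequality leaves:
  (0, 6/7)
  (37/139, 172/139)
  (0, 7/5)
  (1/13, 18/13)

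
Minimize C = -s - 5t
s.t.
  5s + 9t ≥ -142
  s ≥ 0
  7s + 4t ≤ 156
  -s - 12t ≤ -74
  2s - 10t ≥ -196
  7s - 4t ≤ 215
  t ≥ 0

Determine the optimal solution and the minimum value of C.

Vertices and C = -s - 5t:
  (0, 37/6) → C = -185/6
  (0, 98/5) → C = -98
  (197/10, 181/40) → C = -1693/40
  (388/39, 842/39) → C = -4598/39

The optimum lies where 7s + 4t = 156 and 2s - 10t = -196.
Solving simultaneously gives s = 388/39, t = 842/39.

s = 388/39, t = 842/39, minimum C = -4598/39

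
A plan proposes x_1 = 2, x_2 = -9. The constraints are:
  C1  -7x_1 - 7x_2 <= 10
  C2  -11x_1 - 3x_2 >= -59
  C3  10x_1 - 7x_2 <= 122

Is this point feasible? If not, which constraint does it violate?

Constraint C1: -7x_1 - 7x_2 = 49, which is not ≤ 10. All other constraints are satisfied.

not feasible — violates C1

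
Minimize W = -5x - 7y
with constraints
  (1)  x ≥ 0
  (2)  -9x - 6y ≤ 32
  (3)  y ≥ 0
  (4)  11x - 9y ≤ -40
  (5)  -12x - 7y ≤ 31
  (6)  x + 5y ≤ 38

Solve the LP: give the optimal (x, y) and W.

x = 71/32, y = 229/32, minimum W = -979/16

Vertices and W = -5x - 7y:
  (0, 40/9) → W = -280/9
  (0, 38/5) → W = -266/5
  (71/32, 229/32) → W = -979/16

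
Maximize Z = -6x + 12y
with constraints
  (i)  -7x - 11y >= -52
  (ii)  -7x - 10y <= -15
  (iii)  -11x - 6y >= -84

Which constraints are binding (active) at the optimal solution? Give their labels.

(i) and (ii)

Feasible corners and Z = -6x + 12y:
  (-355/7, 37) → Z = 5238/7
  (612/79, -16/79) → Z = -3864/79
  (375/34, -423/68) → Z = -2394/17

The maximum is at (-355/7, 37). Substituting into each constraint, equality holds for (i) and (ii); the remaining constraints have slack.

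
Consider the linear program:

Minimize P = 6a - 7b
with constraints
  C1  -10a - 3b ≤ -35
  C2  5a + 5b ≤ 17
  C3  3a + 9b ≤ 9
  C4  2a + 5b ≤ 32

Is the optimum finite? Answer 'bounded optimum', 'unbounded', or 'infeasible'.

bounded optimum

Extreme points and P = 6a - 7b:
  (32/9, -5/27) → P = 611/27
  (18/5, -1/5) → P = 23
The feasible region has finitely many vertices and no improving ray; the minimum is 611/27 at (32/9, -5/27).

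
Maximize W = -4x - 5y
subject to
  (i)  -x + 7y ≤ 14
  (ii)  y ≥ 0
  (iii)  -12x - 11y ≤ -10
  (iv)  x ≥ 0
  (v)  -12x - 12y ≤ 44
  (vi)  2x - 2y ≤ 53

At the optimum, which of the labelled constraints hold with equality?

(ii) and (iii)

Vertices and W = -4x - 5y:
  (0, 2) → W = -10
  (133/4, 27/4) → W = -667/4
  (5/6, 0) → W = -10/3
  (53/2, 0) → W = -106
  (0, 10/11) → W = -50/11

The maximum is at (5/6, 0). Substituting into each constraint, equality holds for (ii) and (iii); the remaining constraints have slack.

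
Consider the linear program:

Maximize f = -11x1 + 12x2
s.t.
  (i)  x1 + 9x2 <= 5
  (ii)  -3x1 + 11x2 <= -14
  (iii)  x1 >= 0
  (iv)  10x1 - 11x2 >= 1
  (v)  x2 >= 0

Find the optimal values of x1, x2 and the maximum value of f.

x1 = 14/3, x2 = 0, maximum f = -154/3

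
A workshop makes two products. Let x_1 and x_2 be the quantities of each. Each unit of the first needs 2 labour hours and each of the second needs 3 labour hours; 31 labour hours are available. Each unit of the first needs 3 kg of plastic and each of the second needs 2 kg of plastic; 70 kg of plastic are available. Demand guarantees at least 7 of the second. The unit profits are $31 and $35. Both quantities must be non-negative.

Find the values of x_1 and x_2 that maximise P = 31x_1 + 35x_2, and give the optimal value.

Corner points and P = 31x_1 + 35x_2:
  (0, 31/3) → P = 1085/3
  (0, 7) → P = 245
  (5, 7) → P = 400

x_1 = 5, x_2 = 7, maximum P = 400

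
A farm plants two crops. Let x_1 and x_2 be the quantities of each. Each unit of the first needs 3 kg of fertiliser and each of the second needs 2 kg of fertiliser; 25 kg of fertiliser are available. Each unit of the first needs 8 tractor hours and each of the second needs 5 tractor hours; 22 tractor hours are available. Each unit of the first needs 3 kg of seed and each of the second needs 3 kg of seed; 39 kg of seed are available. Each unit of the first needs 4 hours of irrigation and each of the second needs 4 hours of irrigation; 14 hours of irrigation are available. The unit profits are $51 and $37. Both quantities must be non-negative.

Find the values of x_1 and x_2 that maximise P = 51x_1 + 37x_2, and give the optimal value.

Vertices and P = 51x_1 + 37x_2:
  (0, 0) → P = 0
  (0, 7/2) → P = 259/2
  (11/4, 0) → P = 561/4
  (3/2, 2) → P = 301/2

At the optimal vertex, 8x_1 + 5x_2 = 22 and 4x_1 + 4x_2 = 14.
Solving simultaneously gives x_1 = 3/2, x_2 = 2.

x_1 = 3/2, x_2 = 2, maximum P = 301/2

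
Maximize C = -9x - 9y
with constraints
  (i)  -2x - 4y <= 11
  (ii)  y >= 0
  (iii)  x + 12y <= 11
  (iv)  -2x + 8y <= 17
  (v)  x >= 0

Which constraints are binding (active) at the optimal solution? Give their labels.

(ii) and (v)

Corner points and C = -9x - 9y:
  (11, 0) → C = -99
  (0, 0) → C = 0
  (0, 11/12) → C = -33/4

The maximum is at (0, 0). Substituting into each constraint, equality holds for (ii) and (v); the remaining constraints have slack.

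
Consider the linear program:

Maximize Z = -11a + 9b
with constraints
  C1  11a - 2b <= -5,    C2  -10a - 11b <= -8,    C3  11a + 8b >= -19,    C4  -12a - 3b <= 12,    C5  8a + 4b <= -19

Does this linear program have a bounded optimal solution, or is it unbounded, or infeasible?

The boundaries 11a - 2b = -5 and -10a - 11b = -8 meet at (-13/47, 46/47), but that point violates 8a + 4b ≤ -19. Every candidate vertex is excluded by some other constraint, so the feasible region is empty.

infeasible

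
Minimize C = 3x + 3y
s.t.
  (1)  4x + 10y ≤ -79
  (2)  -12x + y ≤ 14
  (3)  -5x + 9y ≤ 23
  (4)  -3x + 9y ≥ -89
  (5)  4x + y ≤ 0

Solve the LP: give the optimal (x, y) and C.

Vertices and C = 3x + 3y:
  (-219/124, -223/31) → C = -3333/124
  (79/36, -79/9) → C = -79/4
  (-43/21, -74/7) → C = -265/7
  (89/39, -356/39) → C = -267/13

x = -43/21, y = -74/7, minimum C = -265/7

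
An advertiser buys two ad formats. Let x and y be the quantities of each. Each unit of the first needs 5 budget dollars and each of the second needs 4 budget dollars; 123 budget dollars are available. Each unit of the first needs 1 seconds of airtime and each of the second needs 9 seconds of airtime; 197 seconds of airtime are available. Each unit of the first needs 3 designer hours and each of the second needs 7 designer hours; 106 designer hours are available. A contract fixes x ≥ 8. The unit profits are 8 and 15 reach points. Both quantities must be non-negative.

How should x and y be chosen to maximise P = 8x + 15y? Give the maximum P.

Vertices and P = 8x + 15y:
  (123/5, 0) → P = 984/5
  (8, 0) → P = 64
  (19, 7) → P = 257
  (8, 82/7) → P = 1678/7

At the optimal vertex, 5x + 4y = 123 and 3x + 7y = 106.
Solving simultaneously gives x = 19, y = 7.

x = 19, y = 7, maximum P = 257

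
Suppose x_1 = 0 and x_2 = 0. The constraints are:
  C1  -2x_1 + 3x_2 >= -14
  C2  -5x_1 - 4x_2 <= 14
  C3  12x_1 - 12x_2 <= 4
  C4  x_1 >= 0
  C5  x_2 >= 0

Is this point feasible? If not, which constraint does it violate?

C1: 0 ≥ -14 ✓
C2: 0 ≤ 14 ✓
C3: 0 ≤ 4 ✓
C4: 0 ≥ 0 ✓
C5: 0 ≥ 0 ✓

feasible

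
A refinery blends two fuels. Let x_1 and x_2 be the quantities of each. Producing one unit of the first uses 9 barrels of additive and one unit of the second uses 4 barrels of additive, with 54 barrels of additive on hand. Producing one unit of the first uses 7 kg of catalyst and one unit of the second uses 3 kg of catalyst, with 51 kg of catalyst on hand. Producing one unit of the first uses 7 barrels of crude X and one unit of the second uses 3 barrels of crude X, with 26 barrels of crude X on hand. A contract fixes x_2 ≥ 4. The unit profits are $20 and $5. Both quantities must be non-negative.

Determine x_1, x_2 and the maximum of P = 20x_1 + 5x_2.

x_1 = 2, x_2 = 4, maximum P = 60

Feasible corners and P = 20x_1 + 5x_2:
  (0, 26/3) → P = 130/3
  (0, 4) → P = 20
  (2, 4) → P = 60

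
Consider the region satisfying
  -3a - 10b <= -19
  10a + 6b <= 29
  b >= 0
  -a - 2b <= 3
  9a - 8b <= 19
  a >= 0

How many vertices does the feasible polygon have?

The feasible vertices (each the meet of two boundaries and inside every other half-plane) are:
  (88/41, 103/82)
  (0, 19/10)
  (0, 29/6)

3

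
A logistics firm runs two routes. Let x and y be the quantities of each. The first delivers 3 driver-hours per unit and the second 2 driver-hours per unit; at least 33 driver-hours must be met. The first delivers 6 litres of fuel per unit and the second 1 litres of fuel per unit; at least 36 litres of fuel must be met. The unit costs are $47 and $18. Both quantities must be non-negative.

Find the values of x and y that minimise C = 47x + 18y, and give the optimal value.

x = 13/3, y = 10, minimum C = 1151/3

Corner points and C = 47x + 18y:
  (0, 36) → C = 648
  (11, 0) → C = 517
  (13/3, 10) → C = 1151/3
The feasible region is unbounded (it extends along (0, 1), (1, 0)), but C strictly increases along every unbounded feasible direction, so there is no improving ray and the minimum is attained at a vertex.

The binding constraints are 3x + 2y = 33 and 6x + y = 36.
Solving simultaneously gives x = 13/3, y = 10.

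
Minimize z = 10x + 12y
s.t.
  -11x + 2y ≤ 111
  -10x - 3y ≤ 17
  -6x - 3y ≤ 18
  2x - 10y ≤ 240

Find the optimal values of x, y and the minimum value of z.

Feasible corners and z = 10x + 12y:
  (-367/53, 923/53) → z = 7406/53
  (1/4, -13/2) → z = -151/2
  (90/11, -246/11) → z = -2052/11
The feasible region is unbounded (it extends along (5, 1), (2, 11)), but z strictly increases along every unbounded feasible direction, so there is no improving ray and the minimum is attained at a vertex.

The binding constraints are -6x - 3y = 18 and 2x - 10y = 240.
Solving simultaneously gives x = 90/11, y = -246/11.

x = 90/11, y = -246/11, minimum z = -2052/11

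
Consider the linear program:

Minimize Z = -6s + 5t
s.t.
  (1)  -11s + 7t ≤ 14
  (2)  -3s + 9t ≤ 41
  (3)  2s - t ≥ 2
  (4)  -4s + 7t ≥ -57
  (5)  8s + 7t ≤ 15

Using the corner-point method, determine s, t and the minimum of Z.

s = 6, t = -33/7, minimum Z = -417/7

Feasible corners and Z = -6s + 5t:
  (-43/10, -53/5) → Z = -136/5
  (29/22, 7/11) → Z = -52/11
  (6, -33/7) → Z = -417/7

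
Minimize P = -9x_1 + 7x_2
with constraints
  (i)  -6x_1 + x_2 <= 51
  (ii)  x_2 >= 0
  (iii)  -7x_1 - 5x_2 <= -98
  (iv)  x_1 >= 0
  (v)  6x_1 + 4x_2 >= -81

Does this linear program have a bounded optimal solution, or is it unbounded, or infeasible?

unbounded

From the feasible point (0, 51), moving in the direction (1, 0) keeps every constraint satisfied while P decreases without bound.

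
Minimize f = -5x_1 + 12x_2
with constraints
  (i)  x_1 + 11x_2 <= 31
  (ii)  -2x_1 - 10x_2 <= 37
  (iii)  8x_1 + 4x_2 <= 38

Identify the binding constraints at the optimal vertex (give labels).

(ii) and (iii)

Extreme points and f = -5x_1 + 12x_2:
  (-239/4, 33/4) → f = 1591/4
  (7/2, 5/2) → f = 25/2
  (22/3, -31/6) → f = -296/3

The minimum is at (22/3, -31/6). Substituting into each constraint, equality holds for (ii) and (iii); the remaining constraints have slack.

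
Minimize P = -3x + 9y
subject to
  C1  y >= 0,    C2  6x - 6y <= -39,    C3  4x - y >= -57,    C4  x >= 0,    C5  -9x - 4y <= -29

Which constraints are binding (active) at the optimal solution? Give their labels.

Extreme points and P = -3x + 9y:
  (3/13, 175/26) → P = 1557/26
  (0, 57) → P = 513
  (0, 29/4) → P = 261/4
The feasible region is unbounded (it extends along (1, 1), (1, 4)), but P strictly increases along every unbounded feasible direction, so there is no improving ray and the minimum is attained at a vertex.

The minimum is at (3/13, 175/26). Substituting into each constraint, equality holds for C2 and C5; the remaining constraints have slack.

C2 and C5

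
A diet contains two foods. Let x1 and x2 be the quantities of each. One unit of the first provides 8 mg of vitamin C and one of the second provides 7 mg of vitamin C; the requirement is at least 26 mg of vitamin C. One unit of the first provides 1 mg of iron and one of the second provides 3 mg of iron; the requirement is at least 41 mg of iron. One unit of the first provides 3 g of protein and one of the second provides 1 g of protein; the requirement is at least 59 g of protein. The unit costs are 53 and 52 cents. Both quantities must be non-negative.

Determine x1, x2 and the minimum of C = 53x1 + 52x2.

The feasible region is unbounded (it extends along (0, 1), (1, 0)), but C strictly increases along every unbounded feasible direction, so there is no improving ray and the minimum is attained at a vertex.

x1 = 17, x2 = 8, minimum C = 1317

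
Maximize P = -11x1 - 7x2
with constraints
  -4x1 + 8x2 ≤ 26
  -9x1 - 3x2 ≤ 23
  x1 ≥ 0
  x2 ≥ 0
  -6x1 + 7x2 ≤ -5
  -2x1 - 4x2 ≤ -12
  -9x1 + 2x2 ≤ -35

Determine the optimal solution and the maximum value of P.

x1 = 41/10, x2 = 19/20, maximum P = -207/4

Corner points and P = -11x1 - 7x2:
  (111/10, 44/5) → P = -1837/10
  (6, 0) → P = -66
  (235/51, 55/17) → P = -220/3
  (41/10, 19/20) → P = -207/4
The feasible region is unbounded (it extends along (2, 1), (1, 0)), but P strictly decreases along every unbounded feasible direction, so there is no improving ray and the maximum is attained at a vertex.

The binding constraints are -2x1 - 4x2 = -12 and -9x1 + 2x2 = -35.
Solving simultaneously gives x1 = 41/10, x2 = 19/20.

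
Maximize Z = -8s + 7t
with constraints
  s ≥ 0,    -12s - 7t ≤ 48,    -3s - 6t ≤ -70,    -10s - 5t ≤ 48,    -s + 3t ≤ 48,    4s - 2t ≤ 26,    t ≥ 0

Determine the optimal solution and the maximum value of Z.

s = 0, t = 16, maximum Z = 112

Extreme points and Z = -8s + 7t:
  (0, 35/3) → Z = 245/3
  (0, 16) → Z = 112
  (148/15, 101/15) → Z = -159/5
  (87/5, 109/5) → Z = 67/5

At the optimal vertex, s = 0 and -s + 3t = 48.
Solving simultaneously gives s = 0, t = 16.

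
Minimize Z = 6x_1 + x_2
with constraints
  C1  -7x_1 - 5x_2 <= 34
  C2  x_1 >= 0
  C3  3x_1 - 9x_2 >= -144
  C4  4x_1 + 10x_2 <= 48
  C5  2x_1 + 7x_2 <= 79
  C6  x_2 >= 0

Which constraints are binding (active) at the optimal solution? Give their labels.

Corner points and Z = 6x_1 + x_2:
  (0, 24/5) → Z = 24/5
  (0, 0) → Z = 0
  (12, 0) → Z = 72

The minimum is at (0, 0). Substituting into each constraint, equality holds for C2 and C6; the remaining constraints have slack.

C2 and C6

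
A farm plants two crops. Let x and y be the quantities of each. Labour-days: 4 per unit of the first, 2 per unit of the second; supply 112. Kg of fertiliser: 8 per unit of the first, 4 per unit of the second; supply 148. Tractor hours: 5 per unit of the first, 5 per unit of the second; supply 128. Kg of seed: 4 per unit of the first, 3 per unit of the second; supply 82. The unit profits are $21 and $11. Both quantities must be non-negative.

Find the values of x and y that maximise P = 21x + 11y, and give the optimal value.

Feasible corners and P = 21x + 11y:
  (0, 0) → P = 0
  (0, 128/5) → P = 1408/5
  (37/2, 0) → P = 777/2
  (29/2, 8) → P = 785/2
  (26/5, 102/5) → P = 1668/5

x = 29/2, y = 8, maximum P = 785/2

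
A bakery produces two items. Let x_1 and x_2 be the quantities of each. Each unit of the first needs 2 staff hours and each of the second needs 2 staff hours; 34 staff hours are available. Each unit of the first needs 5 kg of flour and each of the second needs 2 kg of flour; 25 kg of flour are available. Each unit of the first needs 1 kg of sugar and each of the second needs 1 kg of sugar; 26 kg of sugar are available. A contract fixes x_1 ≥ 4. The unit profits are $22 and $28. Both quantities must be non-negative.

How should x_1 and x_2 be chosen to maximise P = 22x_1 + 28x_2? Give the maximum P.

Feasible corners and P = 22x_1 + 28x_2:
  (5, 0) → P = 110
  (4, 0) → P = 88
  (4, 5/2) → P = 158

x_1 = 4, x_2 = 5/2, maximum P = 158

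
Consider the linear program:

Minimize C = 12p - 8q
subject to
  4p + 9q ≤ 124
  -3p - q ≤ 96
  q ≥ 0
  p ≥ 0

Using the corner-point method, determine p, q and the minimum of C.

The binding constraints are 4p + 9q = 124 and p = 0.
Solving simultaneously gives p = 0, q = 124/9.

p = 0, q = 124/9, minimum C = -992/9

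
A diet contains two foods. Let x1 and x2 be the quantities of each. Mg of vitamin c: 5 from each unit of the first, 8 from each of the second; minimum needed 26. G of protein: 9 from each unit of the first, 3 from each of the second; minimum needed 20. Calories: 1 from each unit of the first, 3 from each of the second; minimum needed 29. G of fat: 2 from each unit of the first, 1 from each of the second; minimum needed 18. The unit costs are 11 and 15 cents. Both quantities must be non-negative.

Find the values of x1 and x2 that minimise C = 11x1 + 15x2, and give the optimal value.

Feasible corners and C = 11x1 + 15x2:
  (0, 18) → C = 270
  (29, 0) → C = 319
  (5, 8) → C = 175
The feasible region is unbounded (it extends along (0, 1), (1, 0)), but C strictly increases along every unbounded feasible direction, so there is no improving ray and the minimum is attained at a vertex.

At the optimal vertex, x1 + 3x2 = 29 and 2x1 + x2 = 18.
Solving simultaneously gives x1 = 5, x2 = 8.

x1 = 5, x2 = 8, minimum C = 175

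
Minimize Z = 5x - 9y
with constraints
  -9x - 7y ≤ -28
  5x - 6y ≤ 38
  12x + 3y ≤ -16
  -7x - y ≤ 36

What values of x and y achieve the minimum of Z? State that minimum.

x = -92/9, y = 320/9, minimum Z = -3340/9

Vertices and Z = 5x - 9y:
  (-196/57, 160/19) → Z = -5300/57
  (-7, 13) → Z = -152
  (-92/9, 320/9) → Z = -3340/9

The binding constraints are 12x + 3y = -16 and -7x - y = 36.
Solving simultaneously gives x = -92/9, y = 320/9.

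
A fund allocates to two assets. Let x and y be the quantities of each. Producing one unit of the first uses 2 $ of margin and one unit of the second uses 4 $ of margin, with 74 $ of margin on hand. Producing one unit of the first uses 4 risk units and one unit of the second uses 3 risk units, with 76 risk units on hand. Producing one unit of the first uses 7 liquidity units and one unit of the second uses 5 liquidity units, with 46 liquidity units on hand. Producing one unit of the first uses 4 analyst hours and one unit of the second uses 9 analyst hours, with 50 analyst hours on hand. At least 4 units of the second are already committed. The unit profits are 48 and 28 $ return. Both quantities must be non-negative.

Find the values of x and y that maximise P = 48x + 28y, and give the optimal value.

x = 7/2, y = 4, maximum P = 280

Extreme points and P = 48x + 28y:
  (0, 50/9) → P = 1400/9
  (0, 4) → P = 112
  (7/2, 4) → P = 280

The optimum lies where 4x + 9y = 50 and y = 4.
Solving simultaneously gives x = 7/2, y = 4.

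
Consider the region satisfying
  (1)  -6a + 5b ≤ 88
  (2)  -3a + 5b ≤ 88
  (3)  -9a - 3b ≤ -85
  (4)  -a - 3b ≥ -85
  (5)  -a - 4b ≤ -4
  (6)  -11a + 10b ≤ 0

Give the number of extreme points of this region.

The feasible vertices (each the meet of two boundaries and inside every other half-plane) are:
  (328/33, -49/33)
  (850/123, 935/123)
  (328, -81)
  (850/43, 935/43)

4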